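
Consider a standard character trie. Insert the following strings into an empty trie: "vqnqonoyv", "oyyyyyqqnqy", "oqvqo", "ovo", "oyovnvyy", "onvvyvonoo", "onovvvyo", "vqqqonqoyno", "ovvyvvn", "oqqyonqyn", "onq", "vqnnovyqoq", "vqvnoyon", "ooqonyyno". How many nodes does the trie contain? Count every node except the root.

Count nodes per top-level branch (shared prefixes stored once):
  'o'-branch (onovvvyo, onq, onvvyvonoo, ooqonyyno, oqqyonqyn, oqvqo, ovo, ovvyvvn, oyovnvyy, oyyyyyqqnqy): 59 nodes
  'v'-branch (vqnnovyqoq, vqnqonoyv, vqqqonqoyno, vqvnoyon): 31 nodes
Sum: 90

90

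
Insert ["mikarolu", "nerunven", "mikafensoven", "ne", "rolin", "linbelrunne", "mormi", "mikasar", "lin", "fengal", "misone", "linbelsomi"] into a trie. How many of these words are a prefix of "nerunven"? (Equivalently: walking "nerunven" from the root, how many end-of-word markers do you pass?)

Traverse "nerunven" character by character; count nodes along the way that are marked as word ends.
Prefixes of the query that are stored words: "ne", "nerunven"
Count: 2

2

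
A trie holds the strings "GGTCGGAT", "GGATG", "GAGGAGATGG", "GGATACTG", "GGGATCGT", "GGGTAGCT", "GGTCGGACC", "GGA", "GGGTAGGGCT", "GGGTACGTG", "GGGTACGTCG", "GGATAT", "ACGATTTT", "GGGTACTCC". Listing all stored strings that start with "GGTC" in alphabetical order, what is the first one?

GGTCGGACC

DFS of the "GGTC" subtree visits, in order: "GGTCGGACC", "GGTCGGAT"
The 1st is GGTCGGACC.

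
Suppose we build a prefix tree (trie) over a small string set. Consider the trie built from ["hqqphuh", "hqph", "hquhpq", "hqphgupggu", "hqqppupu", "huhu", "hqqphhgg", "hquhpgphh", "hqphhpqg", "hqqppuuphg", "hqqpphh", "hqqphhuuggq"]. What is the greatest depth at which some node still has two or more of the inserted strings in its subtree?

6

The deepest shared node is where two words last agree before diverging.
"hqqphhgg" and "hqqphhuuggq" agree on "hqqphh" (6 characters) before diverging; nothing deeper is shared.
Longest shared-prefix length: 6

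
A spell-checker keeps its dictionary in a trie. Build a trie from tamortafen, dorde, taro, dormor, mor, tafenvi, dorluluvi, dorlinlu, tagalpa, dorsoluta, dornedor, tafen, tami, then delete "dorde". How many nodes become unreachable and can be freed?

Walk "dorde" from the leaf back toward the root, removing each node that no remaining word uses.
The suffix "de" (2 nodes) is used only by "dorde"; the node for "dor" still has the child "m", so pruning stops there.
Nodes removed: 2

2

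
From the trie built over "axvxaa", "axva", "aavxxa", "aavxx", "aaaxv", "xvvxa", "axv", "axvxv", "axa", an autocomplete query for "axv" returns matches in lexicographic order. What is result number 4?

Words with prefix "axv", in lexicographic order: "axv", "axva", "axvxaa", "axvxv"
Position 4: axvxv

axvxv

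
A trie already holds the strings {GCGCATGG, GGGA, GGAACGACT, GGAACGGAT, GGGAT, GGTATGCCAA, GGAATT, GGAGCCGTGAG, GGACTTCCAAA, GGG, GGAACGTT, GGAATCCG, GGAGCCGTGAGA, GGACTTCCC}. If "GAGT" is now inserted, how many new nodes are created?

3

Walking "GAGT" from the root, the first 1 characters ("G") follow existing edges; "A" is the first miss.
New nodes needed: |"GAGT"| − 1 = 4 − 1 = 3.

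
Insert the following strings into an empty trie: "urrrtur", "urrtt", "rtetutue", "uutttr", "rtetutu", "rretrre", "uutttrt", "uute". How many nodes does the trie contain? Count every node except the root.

Trie structure (* marks end of a word):
(root)
├─ r
│  ├─ r
│  │  └─ e
│  │     └─ t
│  │        └─ r
│  │           └─ r
│  │              └─ e *
│  └─ t
│     └─ e
│        └─ t
│           └─ u
│              └─ t
│                 └─ u *
│                    └─ e *
└─ u
   ├─ r
   │  └─ r
   │     ├─ r
   │     │  └─ t
   │     │     └─ u
   │     │        └─ r *
   │     └─ t
   │        └─ t *
   └─ u
      └─ t
         ├─ e *
         └─ t
            └─ t
               └─ r *
                  └─ t *
Counting every labelled node above: 30.

30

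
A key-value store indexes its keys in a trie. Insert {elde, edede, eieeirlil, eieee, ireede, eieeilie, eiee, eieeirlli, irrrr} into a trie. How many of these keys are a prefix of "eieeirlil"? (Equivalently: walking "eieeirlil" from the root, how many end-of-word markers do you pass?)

Traverse "eieeirlil" character by character; count nodes along the way that are marked as word ends.
Prefixes of the query that are stored words: "eiee", "eieeirlil"
Count: 2

2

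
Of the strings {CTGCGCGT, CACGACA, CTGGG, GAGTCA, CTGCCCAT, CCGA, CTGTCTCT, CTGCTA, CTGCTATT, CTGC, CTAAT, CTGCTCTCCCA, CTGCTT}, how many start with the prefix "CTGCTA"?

2

Filter for entries beginning with "CTGCTA":
Matches: "CTGCTA", "CTGCTATT"
Count: 2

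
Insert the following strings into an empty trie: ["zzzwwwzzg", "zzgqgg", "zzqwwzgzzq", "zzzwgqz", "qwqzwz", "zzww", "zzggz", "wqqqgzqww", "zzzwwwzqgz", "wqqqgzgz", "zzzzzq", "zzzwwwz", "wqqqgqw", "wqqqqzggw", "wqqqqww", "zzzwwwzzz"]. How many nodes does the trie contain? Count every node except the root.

61

Count nodes per top-level branch (shared prefixes stored once):
  'q'-branch (qwqzwz): 6 nodes
  'w'-branch (wqqqgqw, wqqqgzgz, wqqqgzqww, wqqqqww, wqqqqzggw): 20 nodes
  'z'-branch (zzggz, zzgqgg, zzqwwzgzzq, zzww, zzzwgqz, zzzwwwz, zzzwwwzqgz, zzzwwwzzg, zzzwwwzzz, zzzzzq): 35 nodes
Sum: 61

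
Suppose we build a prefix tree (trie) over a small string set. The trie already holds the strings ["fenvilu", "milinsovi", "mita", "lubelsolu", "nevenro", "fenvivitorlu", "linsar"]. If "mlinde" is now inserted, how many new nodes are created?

5

The longest prefix of "mlinde" already in the trie is "m" (length 1).
So 6 − 1 = 5 new nodes.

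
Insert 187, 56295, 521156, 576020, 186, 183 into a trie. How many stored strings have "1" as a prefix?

3

Walk to "1"; the words in its subtree are exactly those with that prefix.
Matches: "183", "186", "187"
Count: 3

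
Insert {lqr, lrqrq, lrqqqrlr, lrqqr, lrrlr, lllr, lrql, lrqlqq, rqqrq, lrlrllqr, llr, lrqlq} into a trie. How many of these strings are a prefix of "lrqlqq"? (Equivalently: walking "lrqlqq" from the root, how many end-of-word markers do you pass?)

Traverse "lrqlqq" character by character; count nodes along the way that are marked as word ends.
Prefixes of the query that are stored words: "lrql", "lrqlq", "lrqlqq"
Count: 3

3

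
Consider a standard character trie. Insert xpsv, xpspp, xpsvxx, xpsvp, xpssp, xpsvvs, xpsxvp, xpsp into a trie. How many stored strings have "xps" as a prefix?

Filter for entries beginning with "xps":
Words under "xps": xpsp, xpspp, xpssp, xpsv, xpsvp, xpsvvs, xpsvxx, xpsxvp
Count: 8

8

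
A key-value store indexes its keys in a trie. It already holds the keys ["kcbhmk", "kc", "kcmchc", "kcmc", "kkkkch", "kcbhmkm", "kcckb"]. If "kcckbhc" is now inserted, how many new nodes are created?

2

The longest prefix of "kcckbhc" already in the trie is "kcckb" (length 5).
New nodes needed: |"kcckbhc"| − 5 = 7 − 5 = 2.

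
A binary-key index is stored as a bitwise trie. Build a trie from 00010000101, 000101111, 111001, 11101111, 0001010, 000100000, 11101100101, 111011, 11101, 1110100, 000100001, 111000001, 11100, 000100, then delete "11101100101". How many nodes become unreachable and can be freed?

5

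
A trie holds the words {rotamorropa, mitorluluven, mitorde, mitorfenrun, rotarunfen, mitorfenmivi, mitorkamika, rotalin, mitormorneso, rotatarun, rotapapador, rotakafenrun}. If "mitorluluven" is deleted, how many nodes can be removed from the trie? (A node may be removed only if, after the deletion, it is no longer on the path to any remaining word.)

7

After clearing the end-marker at "mitorluluven", prune upward until reaching a node still needed by another word.
The suffix "luluven" (7 nodes) is used only by "mitorluluven"; the node for "mitor" still has the child "d", so pruning stops there.
Nodes removed: 7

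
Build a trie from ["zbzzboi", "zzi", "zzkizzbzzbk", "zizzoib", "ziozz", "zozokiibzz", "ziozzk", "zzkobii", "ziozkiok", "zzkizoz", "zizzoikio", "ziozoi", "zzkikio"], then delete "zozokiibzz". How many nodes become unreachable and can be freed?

A node on "zozokiibzz"'s path can go only if nothing else ends at it or branches off below it.
The suffix "ozokiibzz" (9 nodes) is used only by "zozokiibzz"; the node for "z" still has the child "b", so pruning stops there.
Nodes removed: 9

9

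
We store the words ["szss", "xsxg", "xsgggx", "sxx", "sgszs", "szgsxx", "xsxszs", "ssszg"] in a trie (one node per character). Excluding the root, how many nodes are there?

29

Trie structure (* marks end of a word):
(root)
├─ s
│  ├─ g
│  │  └─ s
│  │     └─ z
│  │        └─ s *
│  ├─ s
│  │  └─ s
│  │     └─ z
│  │        └─ g *
│  ├─ x
│  │  └─ x *
│  └─ z
│     ├─ g
│     │  └─ s
│     │     └─ x
│     │        └─ x *
│     └─ s
│        └─ s *
└─ x
   └─ s
      ├─ g
      │  └─ g
      │     └─ g
      │        └─ x *
      └─ x
         ├─ g *
         └─ s
            └─ z
               └─ s *
Counting every labelled node above: 29.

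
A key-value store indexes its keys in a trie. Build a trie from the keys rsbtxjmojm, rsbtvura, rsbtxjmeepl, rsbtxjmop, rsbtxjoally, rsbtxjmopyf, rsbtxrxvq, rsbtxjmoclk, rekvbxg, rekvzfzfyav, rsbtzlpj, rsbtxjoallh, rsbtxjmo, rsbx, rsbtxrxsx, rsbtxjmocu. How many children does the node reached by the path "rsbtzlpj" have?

Walk "rsbtzlpj" from the root, arriving at one node.
No stored string extends past "rsbtzlpj".
That node has 0 child edges.

0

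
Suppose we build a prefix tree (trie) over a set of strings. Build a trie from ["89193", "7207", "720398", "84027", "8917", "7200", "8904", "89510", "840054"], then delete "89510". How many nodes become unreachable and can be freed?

3

Walk "89510" from the leaf back toward the root, removing each node that no remaining word uses.
The suffix "510" (3 nodes) is used only by "89510"; the node for "89" still has the child "1", so pruning stops there.
Nodes removed: 3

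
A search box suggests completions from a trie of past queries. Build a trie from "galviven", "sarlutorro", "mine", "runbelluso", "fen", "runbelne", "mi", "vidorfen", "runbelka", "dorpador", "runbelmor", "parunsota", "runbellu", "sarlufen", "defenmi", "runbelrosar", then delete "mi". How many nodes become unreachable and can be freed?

Walk "mi" from the leaf back toward the root, removing each node that no remaining word uses.
Every node on "mi" is still needed (e.g. by "mine"), so nothing is freed.
Nodes removed: 0

0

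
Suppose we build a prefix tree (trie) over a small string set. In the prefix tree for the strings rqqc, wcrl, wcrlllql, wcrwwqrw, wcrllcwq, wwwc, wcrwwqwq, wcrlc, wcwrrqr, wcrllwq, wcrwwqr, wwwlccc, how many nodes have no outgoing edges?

A leaf is a node with no children — equivalently, the end of a word that is not a proper prefix of any other stored word.
Those words: "rqqc", "wcrlc", "wcrllcwq", "wcrlllql", "wcrllwq", "wcrwwqrw", "wcrwwqwq", "wcwrrqr", "wwwc", "wwwlccc"
Leaf count: 10

10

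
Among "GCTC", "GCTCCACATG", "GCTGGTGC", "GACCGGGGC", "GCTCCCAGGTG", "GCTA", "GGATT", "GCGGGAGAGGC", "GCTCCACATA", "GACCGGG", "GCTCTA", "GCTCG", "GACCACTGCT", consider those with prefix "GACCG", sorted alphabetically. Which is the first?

GACCGGG

Filter for "GACCG…" and sort: "GACCGGG", "GACCGGGGC"
Position 1: GACCGGG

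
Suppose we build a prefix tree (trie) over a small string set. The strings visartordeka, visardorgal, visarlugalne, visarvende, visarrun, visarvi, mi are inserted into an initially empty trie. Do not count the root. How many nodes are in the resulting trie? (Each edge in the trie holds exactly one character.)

Count nodes per top-level branch (shared prefixes stored once):
  'm'-branch (mi): 2 nodes
  'v'-branch (visardorgal, visarlugalne, visarrun, visartordeka, visarvende, visarvi): 34 nodes
Sum: 36

36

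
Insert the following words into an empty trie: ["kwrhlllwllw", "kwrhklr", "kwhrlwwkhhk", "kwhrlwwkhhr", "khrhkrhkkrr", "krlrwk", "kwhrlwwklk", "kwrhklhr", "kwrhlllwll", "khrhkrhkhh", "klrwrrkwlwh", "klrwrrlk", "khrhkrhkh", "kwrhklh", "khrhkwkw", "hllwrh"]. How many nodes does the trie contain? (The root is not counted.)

Trace insertions, counting only characters that open a new branch:
  "kwrhlllwllw" → 11 new (k, w, r, h, l, l, l, w, l, l, w)
  "kwrhklr" → prefix "kwrh" already present; 3 new (k, l, r)
  "kwhrlwwkhhk" → prefix "kw" already present; 9 new (h, r, l, w, w, k, h, h, k)
  "kwhrlwwkhhr" → prefix "kwhrlwwkhh" already present; 1 new (r)
  "khrhkrhkkrr" → prefix "k" already present; 10 new (h, r, h, k, r, h, k, k, r, r)
  "krlrwk" → prefix "k" already present; 5 new (r, l, r, w, k)
  "kwhrlwwklk" → prefix "kwhrlwwk" already present; 2 new (l, k)
  "kwrhklhr" → prefix "kwrhkl" already present; 2 new (h, r)
  "kwrhlllwll" → prefix "kwrhlllwll" already present; 0 new (none)
  "khrhkrhkhh" → prefix "khrhkrhk" already present; 2 new (h, h)
  "klrwrrkwlwh" → prefix "k" already present; 10 new (l, r, w, r, r, k, w, l, w, h)
  "klrwrrlk" → prefix "klrwrr" already present; 2 new (l, k)
  "khrhkrhkh" → prefix "khrhkrhkh" already present; 0 new (none)
  "kwrhklh" → prefix "kwrhklh" already present; 0 new (none)
  "khrhkwkw" → prefix "khrhk" already present; 3 new (w, k, w)
  "hllwrh" → 6 new (h, l, l, w, r, h)
Total nodes = 11 + 3 + 9 + 1 + 10 + 5 + 2 + 2 + 0 + 2 + 10 + 2 + 0 + 0 + 3 + 6 = 66

66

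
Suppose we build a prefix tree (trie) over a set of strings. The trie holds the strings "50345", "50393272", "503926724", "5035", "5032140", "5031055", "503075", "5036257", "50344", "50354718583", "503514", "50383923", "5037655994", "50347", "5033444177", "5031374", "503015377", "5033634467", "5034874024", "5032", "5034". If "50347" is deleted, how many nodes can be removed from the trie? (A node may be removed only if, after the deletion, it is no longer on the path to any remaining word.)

1

A node on "50347"'s path can go only if nothing else ends at it or branches off below it.
The suffix "7" (1 node) is used only by "50347"; the node for "5034" still has the child "5", so pruning stops there.
Nodes removed: 1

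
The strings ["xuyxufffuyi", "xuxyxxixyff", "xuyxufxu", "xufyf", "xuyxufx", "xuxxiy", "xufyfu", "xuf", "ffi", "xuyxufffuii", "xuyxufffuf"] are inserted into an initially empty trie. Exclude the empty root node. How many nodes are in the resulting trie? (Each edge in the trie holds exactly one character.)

35

Count nodes per top-level branch (shared prefixes stored once):
  'f'-branch (ffi): 3 nodes
  'x'-branch (xuf, xufyf, xufyfu, xuxxiy, xuxyxxixyff, xuyxufffuf, xuyxufffuii, xuyxufffuyi, xuyxufx, xuyxufxu): 32 nodes
Sum: 35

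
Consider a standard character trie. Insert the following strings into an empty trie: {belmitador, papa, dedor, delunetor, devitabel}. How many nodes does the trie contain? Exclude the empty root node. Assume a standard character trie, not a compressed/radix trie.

33

Count nodes per top-level branch (shared prefixes stored once):
  'b'-branch (belmitador): 10 nodes
  'd'-branch (dedor, delunetor, devitabel): 19 nodes
  'p'-branch (papa): 4 nodes
Sum: 33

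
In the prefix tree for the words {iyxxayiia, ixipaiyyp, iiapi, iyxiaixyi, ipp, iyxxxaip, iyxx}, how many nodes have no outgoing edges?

A leaf is a node with no children — equivalently, the end of a word that is not a proper prefix of any other stored word.
Those words: "iiapi", "ipp", "ixipaiyyp", "iyxiaixyi", "iyxxayiia", "iyxxxaip"
Leaf count: 6

6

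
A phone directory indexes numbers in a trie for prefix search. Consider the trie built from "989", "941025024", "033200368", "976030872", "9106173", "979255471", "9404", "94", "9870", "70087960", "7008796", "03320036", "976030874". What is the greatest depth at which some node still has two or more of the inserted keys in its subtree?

Equivalently: take the maximum, over all pairs, of their longest common prefix length.
"03320036" and "033200368" agree on "03320036" (8 characters) before diverging; nothing deeper is shared.
Longest shared-prefix length: 8

8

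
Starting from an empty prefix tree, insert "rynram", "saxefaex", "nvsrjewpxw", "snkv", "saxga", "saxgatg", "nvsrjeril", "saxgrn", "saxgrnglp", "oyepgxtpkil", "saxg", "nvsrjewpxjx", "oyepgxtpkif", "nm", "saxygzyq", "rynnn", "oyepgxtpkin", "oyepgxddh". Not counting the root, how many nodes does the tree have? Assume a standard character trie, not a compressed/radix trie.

For each word, the new-node count is its length minus the longest prefix already in the trie:
  "rynram" → 6 new (r, y, n, r, a, m)
  "saxefaex" → 8 new (s, a, x, e, f, a, e, x)
  "nvsrjewpxw" → 10 new (n, v, s, r, j, e, w, p, x, w)
  "snkv" → prefix "s" already present; 3 new (n, k, v)
  "saxga" → prefix "sax" already present; 2 new (g, a)
  "saxgatg" → prefix "saxga" already present; 2 new (t, g)
  "nvsrjeril" → prefix "nvsrje" already present; 3 new (r, i, l)
  "saxgrn" → prefix "saxg" already present; 2 new (r, n)
  "saxgrnglp" → prefix "saxgrn" already present; 3 new (g, l, p)
  "oyepgxtpkil" → 11 new (o, y, e, p, g, x, t, p, k, i, l)
  "saxg" → prefix "saxg" already present; 0 new (none)
  "nvsrjewpxjx" → prefix "nvsrjewpx" already present; 2 new (j, x)
  "oyepgxtpkif" → prefix "oyepgxtpki" already present; 1 new (f)
  "nm" → prefix "n" already present; 1 new (m)
  "saxygzyq" → prefix "sax" already present; 5 new (y, g, z, y, q)
  "rynnn" → prefix "ryn" already present; 2 new (n, n)
  "oyepgxtpkin" → prefix "oyepgxtpki" already present; 1 new (n)
  "oyepgxddh" → prefix "oyepgx" already present; 3 new (d, d, h)
Total nodes = 6 + 8 + 10 + 3 + 2 + 2 + 3 + 2 + 3 + 11 + 0 + 2 + 1 + 1 + 5 + 2 + 1 + 3 = 65

65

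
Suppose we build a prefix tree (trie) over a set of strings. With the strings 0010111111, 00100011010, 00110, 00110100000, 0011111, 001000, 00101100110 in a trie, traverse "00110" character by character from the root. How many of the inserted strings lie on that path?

1

Walk "00110" from the root; an end-of-word marker is hit whenever a stored word is a prefix of "00110".
Prefixes of the query that are stored words: "00110"
Count: 1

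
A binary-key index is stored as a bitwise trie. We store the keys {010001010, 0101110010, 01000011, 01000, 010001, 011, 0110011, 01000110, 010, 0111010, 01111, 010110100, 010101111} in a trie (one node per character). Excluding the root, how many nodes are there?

40

Count nodes per top-level branch (shared prefixes stored once):
  '0'-branch (010, 01000, 01000011, 010001, 010001010, 01000110, 010101111, 010110100, 0101110010, 011, 0110011, 0111010, 01111): 40 nodes
Sum: 40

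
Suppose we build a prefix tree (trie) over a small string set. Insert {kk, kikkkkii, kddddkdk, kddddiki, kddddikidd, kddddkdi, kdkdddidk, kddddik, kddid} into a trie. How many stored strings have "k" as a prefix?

Traverse to the node for "k", then collect every word in that subtree.
Words under "k": kddddik, kddddiki, kddddikidd, kddddkdi, kddddkdk, kddid, kdkdddidk, kikkkkii, kk
Count: 9

9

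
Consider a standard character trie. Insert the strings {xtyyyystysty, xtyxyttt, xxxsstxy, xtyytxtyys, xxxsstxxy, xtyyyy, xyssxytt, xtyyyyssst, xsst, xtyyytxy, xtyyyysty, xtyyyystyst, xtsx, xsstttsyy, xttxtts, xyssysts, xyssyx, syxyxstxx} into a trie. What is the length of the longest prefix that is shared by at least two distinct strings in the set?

11

The deepest shared node is where two words last agree before diverging.
e.g. "xtyyyystyst" and "xtyyyystysty" share the prefix "xtyyyystyst" of length 11; no pair shares a longer one.
Longest shared-prefix length: 11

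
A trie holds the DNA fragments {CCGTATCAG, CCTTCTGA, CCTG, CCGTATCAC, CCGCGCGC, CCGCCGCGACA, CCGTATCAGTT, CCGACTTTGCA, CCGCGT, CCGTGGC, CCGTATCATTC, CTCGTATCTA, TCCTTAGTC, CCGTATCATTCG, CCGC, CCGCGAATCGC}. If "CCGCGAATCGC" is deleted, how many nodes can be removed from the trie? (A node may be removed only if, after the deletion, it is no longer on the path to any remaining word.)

After clearing the end-marker at "CCGCGAATCGC", prune upward until reaching a node still needed by another word.
The suffix "AATCGC" (6 nodes) is used only by "CCGCGAATCGC"; the node for "CCGCG" still has the child "C", so pruning stops there.
Nodes removed: 6

6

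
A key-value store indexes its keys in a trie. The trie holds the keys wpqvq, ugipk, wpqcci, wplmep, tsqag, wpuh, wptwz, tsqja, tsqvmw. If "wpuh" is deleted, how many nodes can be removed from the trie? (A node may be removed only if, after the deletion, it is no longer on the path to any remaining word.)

2

After clearing the end-marker at "wpuh", prune upward until reaching a node still needed by another word.
The suffix "uh" (2 nodes) is used only by "wpuh"; the node for "wp" still has the child "q", so pruning stops there.
Nodes removed: 2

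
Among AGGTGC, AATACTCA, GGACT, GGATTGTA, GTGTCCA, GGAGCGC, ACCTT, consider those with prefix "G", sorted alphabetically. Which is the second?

Filter for "G…" and sort: "GGACT", "GGAGCGC", "GGATTGTA", "GTGTCCA"
The 2nd is GGAGCGC.

GGAGCGC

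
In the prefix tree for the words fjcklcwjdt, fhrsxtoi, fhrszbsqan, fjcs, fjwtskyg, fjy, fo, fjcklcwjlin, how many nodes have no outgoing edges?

Leaves are exactly the stored words that no other stored word extends.
Those words: "fhrsxtoi", "fhrszbsqan", "fjcklcwjdt", "fjcklcwjlin", "fjcs", "fjwtskyg", "fjy", "fo"
Leaf count: 8

8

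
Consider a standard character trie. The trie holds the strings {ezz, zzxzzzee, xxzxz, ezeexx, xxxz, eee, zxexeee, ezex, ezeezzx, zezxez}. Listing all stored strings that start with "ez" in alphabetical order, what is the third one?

Filter for "ez…" and sort: "ezeexx", "ezeezzx", "ezex", "ezz"
Position 3: ezex

ezex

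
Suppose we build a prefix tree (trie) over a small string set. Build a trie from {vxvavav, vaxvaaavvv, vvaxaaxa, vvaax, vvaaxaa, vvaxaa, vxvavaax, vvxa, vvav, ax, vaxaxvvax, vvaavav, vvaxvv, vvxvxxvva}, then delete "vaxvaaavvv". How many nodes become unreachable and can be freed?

7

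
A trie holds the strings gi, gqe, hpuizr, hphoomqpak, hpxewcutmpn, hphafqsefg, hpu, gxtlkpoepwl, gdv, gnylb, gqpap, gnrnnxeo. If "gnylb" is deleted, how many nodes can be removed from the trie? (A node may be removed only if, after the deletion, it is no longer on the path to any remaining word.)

3

After clearing the end-marker at "gnylb", prune upward until reaching a node still needed by another word.
The suffix "ylb" (3 nodes) is used only by "gnylb"; the node for "gn" still has the child "r", so pruning stops there.
Nodes removed: 3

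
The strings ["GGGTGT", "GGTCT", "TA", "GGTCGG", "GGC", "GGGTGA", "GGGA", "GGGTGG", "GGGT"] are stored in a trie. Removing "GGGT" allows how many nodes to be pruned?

0

Walk "GGGT" from the leaf back toward the root, removing each node that no remaining word uses.
Every node on "GGGT" is still needed (e.g. by "GGGTGT"), so nothing is freed.
Nodes removed: 0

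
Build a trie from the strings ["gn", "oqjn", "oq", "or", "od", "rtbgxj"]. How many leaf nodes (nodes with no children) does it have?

5

A leaf is a node with no children — equivalently, the end of a word that is not a proper prefix of any other stored word.
Those words: "gn", "od", "oqjn", "or", "rtbgxj"
Leaf count: 5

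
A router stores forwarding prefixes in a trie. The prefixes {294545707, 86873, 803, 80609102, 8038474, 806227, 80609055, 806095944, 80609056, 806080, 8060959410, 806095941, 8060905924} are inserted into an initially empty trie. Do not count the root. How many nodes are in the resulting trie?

44

Insert word by word; a character creates a node only if that edge doesn't already exist:
  "294545707" → 9 new (2, 9, 4, 5, 4, 5, 7, 0, 7)
  "86873" → 5 new (8, 6, 8, 7, 3)
  "803" → prefix "8" already present; 2 new (0, 3)
  "80609102" → prefix "80" already present; 6 new (6, 0, 9, 1, 0, 2)
  "8038474" → prefix "803" already present; 4 new (8, 4, 7, 4)
  "806227" → prefix "806" already present; 3 new (2, 2, 7)
  "80609055" → prefix "80609" already present; 3 new (0, 5, 5)
  "806095944" → prefix "80609" already present; 4 new (5, 9, 4, 4)
  "80609056" → prefix "8060905" already present; 1 new (6)
  "806080" → prefix "8060" already present; 2 new (8, 0)
  "8060959410" → prefix "80609594" already present; 2 new (1, 0)
  "806095941" → prefix "806095941" already present; 0 new (none)
  "8060905924" → prefix "8060905" already present; 3 new (9, 2, 4)
Total nodes = 9 + 5 + 2 + 6 + 4 + 3 + 3 + 4 + 1 + 2 + 2 + 0 + 3 = 44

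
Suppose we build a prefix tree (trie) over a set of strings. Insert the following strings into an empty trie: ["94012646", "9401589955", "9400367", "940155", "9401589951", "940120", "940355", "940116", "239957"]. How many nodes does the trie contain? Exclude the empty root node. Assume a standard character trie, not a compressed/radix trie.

32

Insert word by word; a character creates a node only if that edge doesn't already exist:
  "94012646" → 8 new (9, 4, 0, 1, 2, 6, 4, 6)
  "9401589955" → prefix "9401" already present; 6 new (5, 8, 9, 9, 5, 5)
  "9400367" → prefix "940" already present; 4 new (0, 3, 6, 7)
  "940155" → prefix "94015" already present; 1 new (5)
  "9401589951" → prefix "940158995" already present; 1 new (1)
  "940120" → prefix "94012" already present; 1 new (0)
  "940355" → prefix "940" already present; 3 new (3, 5, 5)
  "940116" → prefix "9401" already present; 2 new (1, 6)
  "239957" → 6 new (2, 3, 9, 9, 5, 7)
Total nodes = 8 + 6 + 4 + 1 + 1 + 1 + 3 + 2 + 6 = 32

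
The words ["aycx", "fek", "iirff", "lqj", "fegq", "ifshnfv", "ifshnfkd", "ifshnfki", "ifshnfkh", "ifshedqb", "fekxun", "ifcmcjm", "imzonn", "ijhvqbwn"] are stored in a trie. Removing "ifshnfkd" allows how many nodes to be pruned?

A node on "ifshnfkd"'s path can go only if nothing else ends at it or branches off below it.
The suffix "d" (1 node) is used only by "ifshnfkd"; the node for "ifshnfk" still has the child "i", so pruning stops there.
Nodes removed: 1

1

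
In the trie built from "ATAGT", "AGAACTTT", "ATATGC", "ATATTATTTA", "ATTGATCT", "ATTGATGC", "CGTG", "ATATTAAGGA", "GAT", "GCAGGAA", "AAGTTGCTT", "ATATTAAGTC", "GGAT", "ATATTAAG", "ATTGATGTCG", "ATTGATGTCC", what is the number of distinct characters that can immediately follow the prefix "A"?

The children of the "A" node are the distinct next characters among strings starting with "A".
Characters that immediately follow "A" among the stored strings: {A, G, T}.
That node has 3 child edges.

3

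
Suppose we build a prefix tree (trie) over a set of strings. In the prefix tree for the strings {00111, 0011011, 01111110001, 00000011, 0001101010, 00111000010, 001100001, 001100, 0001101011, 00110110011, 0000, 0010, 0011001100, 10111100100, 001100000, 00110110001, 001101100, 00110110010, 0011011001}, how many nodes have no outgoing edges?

13

A leaf is a node with no children — equivalently, the end of a word that is not a proper prefix of any other stored word.
Those words: "00000011", "0001101010", "0001101011", "0010", "001100000", "001100001", "0011001100", "00110110001", "00110110010", "00110110011", "00111000010", "01111110001", "10111100100"
Leaf count: 13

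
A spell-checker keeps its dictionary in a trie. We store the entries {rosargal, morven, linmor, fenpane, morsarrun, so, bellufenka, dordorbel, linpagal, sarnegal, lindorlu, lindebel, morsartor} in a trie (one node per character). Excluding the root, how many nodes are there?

78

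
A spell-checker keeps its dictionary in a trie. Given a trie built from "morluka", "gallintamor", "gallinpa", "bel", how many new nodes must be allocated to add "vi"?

2

No existing word starts with "v", so every character of "vi" needs a new node.
2 − 0 = 2 new nodes.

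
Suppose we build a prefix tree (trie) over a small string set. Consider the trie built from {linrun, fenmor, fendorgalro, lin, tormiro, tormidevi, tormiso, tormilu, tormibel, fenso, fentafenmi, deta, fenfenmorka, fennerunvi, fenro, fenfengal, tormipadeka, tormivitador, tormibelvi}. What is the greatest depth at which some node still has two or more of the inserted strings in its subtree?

Equivalently: take the maximum, over all pairs, of their longest common prefix length.
e.g. "tormibel" and "tormibelvi" share the prefix "tormibel" of length 8; no pair shares a longer one.
Longest shared-prefix length: 8

8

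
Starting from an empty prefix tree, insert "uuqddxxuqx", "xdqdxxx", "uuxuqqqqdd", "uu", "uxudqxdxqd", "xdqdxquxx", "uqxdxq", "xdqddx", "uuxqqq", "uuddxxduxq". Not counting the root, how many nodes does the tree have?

56

Insert word by word; a character creates a node only if that edge doesn't already exist:
  "uuqddxxuqx" → 10 new (u, u, q, d, d, x, x, u, q, x)
  "xdqdxxx" → 7 new (x, d, q, d, x, x, x)
  "uuxuqqqqdd" → prefix "uu" already present; 8 new (x, u, q, q, q, q, d, d)
  "uu" → prefix "uu" already present; 0 new (none)
  "uxudqxdxqd" → prefix "u" already present; 9 new (x, u, d, q, x, d, x, q, d)
  "xdqdxquxx" → prefix "xdqdx" already present; 4 new (q, u, x, x)
  "uqxdxq" → prefix "u" already present; 5 new (q, x, d, x, q)
  "xdqddx" → prefix "xdqd" already present; 2 new (d, x)
  "uuxqqq" → prefix "uux" already present; 3 new (q, q, q)
  "uuddxxduxq" → prefix "uu" already present; 8 new (d, d, x, x, d, u, x, q)
Total nodes = 10 + 7 + 8 + 0 + 9 + 4 + 5 + 2 + 3 + 8 = 56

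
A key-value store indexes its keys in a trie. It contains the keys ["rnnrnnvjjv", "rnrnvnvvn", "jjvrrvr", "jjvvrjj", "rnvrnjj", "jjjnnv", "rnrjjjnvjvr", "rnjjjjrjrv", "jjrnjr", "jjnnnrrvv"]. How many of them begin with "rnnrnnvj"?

1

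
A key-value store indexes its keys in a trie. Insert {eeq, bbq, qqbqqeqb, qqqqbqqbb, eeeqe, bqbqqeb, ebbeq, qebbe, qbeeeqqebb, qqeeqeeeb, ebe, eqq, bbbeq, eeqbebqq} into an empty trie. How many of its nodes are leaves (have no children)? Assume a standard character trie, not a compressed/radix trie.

A leaf is a node with no children — equivalently, the end of a word that is not a proper prefix of any other stored word.
Those words: "bbbeq", "bbq", "bqbqqeb", "ebbeq", "ebe", "eeeqe", "eeqbebqq", "eqq", "qbeeeqqebb", "qebbe", "qqbqqeqb", "qqeeqeeeb", "qqqqbqqbb"
Leaf count: 13

13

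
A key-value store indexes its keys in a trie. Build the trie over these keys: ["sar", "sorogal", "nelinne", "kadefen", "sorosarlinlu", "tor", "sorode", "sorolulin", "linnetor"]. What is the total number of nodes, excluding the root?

Trace insertions, counting only characters that open a new branch:
  "sar" → 3 new (s, a, r)
  "sorogal" → prefix "s" already present; 6 new (o, r, o, g, a, l)
  "nelinne" → 7 new (n, e, l, i, n, n, e)
  "kadefen" → 7 new (k, a, d, e, f, e, n)
  "sorosarlinlu" → prefix "soro" already present; 8 new (s, a, r, l, i, n, l, u)
  "tor" → 3 new (t, o, r)
  "sorode" → prefix "soro" already present; 2 new (d, e)
  "sorolulin" → prefix "soro" already present; 5 new (l, u, l, i, n)
  "linnetor" → 8 new (l, i, n, n, e, t, o, r)
Total nodes = 3 + 6 + 7 + 7 + 8 + 3 + 2 + 5 + 8 = 49

49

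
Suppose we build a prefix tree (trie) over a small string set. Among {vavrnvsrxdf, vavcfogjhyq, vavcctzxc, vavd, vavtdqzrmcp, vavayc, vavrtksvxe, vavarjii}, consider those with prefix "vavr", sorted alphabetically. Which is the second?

vavrtksvxe

Words with prefix "vavr", in lexicographic order: "vavrnvsrxdf", "vavrtksvxe"
Position 2: vavrtksvxe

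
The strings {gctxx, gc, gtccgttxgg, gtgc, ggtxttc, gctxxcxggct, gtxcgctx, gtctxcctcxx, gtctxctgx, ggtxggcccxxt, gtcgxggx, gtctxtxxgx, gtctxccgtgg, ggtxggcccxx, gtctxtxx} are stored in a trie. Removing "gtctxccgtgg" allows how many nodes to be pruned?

After clearing the end-marker at "gtctxccgtgg", prune upward until reaching a node still needed by another word.
The suffix "gtgg" (4 nodes) is used only by "gtctxccgtgg"; the node for "gtctxcc" still has the child "t", so pruning stops there.
Nodes removed: 4

4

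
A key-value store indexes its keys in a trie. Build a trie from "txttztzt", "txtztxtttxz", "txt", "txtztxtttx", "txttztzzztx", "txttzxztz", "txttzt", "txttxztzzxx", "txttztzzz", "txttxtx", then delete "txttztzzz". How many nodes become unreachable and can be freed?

0

After clearing the end-marker at "txttztzzz", prune upward until reaching a node still needed by another word.
Every node on "txttztzzz" is still needed (e.g. by "txttztzzztx"), so nothing is freed.
Nodes removed: 0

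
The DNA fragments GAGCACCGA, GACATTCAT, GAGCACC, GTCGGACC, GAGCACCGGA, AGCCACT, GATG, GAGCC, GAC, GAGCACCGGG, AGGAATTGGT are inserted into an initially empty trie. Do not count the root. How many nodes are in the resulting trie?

44

Insert word by word; a character creates a node only if that edge doesn't already exist:
  "GAGCACCGA" → 9 new (G, A, G, C, A, C, C, G, A)
  "GACATTCAT" → prefix "GA" already present; 7 new (C, A, T, T, C, A, T)
  "GAGCACC" → prefix "GAGCACC" already present; 0 new (none)
  "GTCGGACC" → prefix "G" already present; 7 new (T, C, G, G, A, C, C)
  "GAGCACCGGA" → prefix "GAGCACCG" already present; 2 new (G, A)
  "AGCCACT" → 7 new (A, G, C, C, A, C, T)
  "GATG" → prefix "GA" already present; 2 new (T, G)
  "GAGCC" → prefix "GAGC" already present; 1 new (C)
  "GAC" → prefix "GAC" already present; 0 new (none)
  "GAGCACCGGG" → prefix "GAGCACCGG" already present; 1 new (G)
  "AGGAATTGGT" → prefix "AG" already present; 8 new (G, A, A, T, T, G, G, T)
Total nodes = 9 + 7 + 0 + 7 + 2 + 7 + 2 + 1 + 0 + 1 + 8 = 44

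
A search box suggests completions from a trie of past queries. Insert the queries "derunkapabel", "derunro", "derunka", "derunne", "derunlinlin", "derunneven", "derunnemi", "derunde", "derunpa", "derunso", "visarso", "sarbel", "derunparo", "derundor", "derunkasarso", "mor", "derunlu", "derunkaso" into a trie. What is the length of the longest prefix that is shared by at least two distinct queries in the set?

8

Look for the deepest trie node that still has at least two words in its subtree.
e.g. "derunkasarso" and "derunkaso" share the prefix "derunkas" of length 8; no pair shares a longer one.
Longest shared-prefix length: 8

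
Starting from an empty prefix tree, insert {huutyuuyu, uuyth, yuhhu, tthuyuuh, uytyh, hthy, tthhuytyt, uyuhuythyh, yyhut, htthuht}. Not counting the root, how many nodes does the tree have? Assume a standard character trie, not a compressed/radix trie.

Count nodes per top-level branch (shared prefixes stored once):
  'h'-branch (hthy, htthuht, huutyuuyu): 17 nodes
  't'-branch (tthhuytyt, tthuyuuh): 14 nodes
  'u'-branch (uuyth, uytyh, uyuhuythyh): 17 nodes
  'y'-branch (yuhhu, yyhut): 9 nodes
Sum: 57

57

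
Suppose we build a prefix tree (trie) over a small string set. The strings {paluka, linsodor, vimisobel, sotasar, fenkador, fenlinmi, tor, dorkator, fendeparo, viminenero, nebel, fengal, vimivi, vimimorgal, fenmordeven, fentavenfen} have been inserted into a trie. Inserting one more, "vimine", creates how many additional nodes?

0

"vimine" is already a full path in the trie; only an end-marker is added.
No new nodes are needed: 0.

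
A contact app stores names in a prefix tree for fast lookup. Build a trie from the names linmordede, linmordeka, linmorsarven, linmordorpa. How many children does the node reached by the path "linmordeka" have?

Walk "linmordeka" from the root, arriving at one node.
No stored string extends past "linmordeka".
That node has 0 child edges.

0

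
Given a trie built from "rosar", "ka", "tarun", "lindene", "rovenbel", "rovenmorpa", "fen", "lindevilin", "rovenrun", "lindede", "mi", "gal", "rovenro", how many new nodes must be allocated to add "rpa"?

Walking "rpa" from the root, the first 1 characters ("r") follow existing edges; "p" is the first miss.
So 3 − 1 = 2 new nodes.

2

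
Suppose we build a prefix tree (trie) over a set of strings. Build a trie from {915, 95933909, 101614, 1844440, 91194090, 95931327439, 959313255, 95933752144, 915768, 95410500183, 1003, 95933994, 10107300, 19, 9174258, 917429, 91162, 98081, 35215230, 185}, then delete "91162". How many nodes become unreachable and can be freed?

2

Walk "91162" from the leaf back toward the root, removing each node that no remaining word uses.
The suffix "62" (2 nodes) is used only by "91162"; the node for "911" still has the child "9", so pruning stops there.
Nodes removed: 2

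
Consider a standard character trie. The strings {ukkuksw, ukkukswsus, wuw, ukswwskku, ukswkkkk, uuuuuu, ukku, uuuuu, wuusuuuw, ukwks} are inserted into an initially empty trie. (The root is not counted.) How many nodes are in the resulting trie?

38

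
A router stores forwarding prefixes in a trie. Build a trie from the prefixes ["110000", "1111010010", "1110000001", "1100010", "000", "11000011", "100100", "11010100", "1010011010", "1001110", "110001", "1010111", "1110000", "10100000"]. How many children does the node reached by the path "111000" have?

The children of the "111000" node are the distinct next characters among strings starting with "111000".
Characters that immediately follow "111000" among the stored strings: {0}.
That node has 1 child edge.

1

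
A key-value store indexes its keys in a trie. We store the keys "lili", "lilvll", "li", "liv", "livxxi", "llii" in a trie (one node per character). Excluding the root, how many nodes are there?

14

Insert word by word; a character creates a node only if that edge doesn't already exist:
  "lili" → 4 new (l, i, l, i)
  "lilvll" → prefix "lil" already present; 3 new (v, l, l)
  "li" → prefix "li" already present; 0 new (none)
  "liv" → prefix "li" already present; 1 new (v)
  "livxxi" → prefix "liv" already present; 3 new (x, x, i)
  "llii" → prefix "l" already present; 3 new (l, i, i)
Total nodes = 4 + 3 + 0 + 1 + 3 + 3 = 14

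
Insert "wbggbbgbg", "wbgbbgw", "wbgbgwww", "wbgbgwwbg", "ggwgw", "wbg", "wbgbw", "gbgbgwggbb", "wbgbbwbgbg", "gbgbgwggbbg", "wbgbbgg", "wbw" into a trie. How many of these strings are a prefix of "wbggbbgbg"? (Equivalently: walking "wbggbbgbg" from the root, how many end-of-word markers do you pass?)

Walk "wbggbbgbg" from the root; an end-of-word marker is hit whenever a stored word is a prefix of "wbggbbgbg".
Prefixes of the query that are stored words: "wbg", "wbggbbgbg"
Count: 2

2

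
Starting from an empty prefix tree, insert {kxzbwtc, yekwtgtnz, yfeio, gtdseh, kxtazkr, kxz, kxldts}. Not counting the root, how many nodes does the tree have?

35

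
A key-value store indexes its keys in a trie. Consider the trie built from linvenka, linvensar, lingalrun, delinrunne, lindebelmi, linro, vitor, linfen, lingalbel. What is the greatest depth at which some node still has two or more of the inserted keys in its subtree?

The deepest shared node is where two words last agree before diverging.
e.g. "lingalbel" and "lingalrun" share the prefix "lingal" of length 6; no pair shares a longer one.
Longest shared-prefix length: 6

6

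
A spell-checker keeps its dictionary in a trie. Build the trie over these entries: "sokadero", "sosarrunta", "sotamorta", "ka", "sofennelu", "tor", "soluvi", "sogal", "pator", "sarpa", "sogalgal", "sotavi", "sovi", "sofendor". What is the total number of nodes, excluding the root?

61

For each word, the new-node count is its length minus the longest prefix already in the trie:
  "sokadero" → 8 new (s, o, k, a, d, e, r, o)
  "sosarrunta" → prefix "so" already present; 8 new (s, a, r, r, u, n, t, a)
  "sotamorta" → prefix "so" already present; 7 new (t, a, m, o, r, t, a)
  "ka" → 2 new (k, a)
  "sofennelu" → prefix "so" already present; 7 new (f, e, n, n, e, l, u)
  "tor" → 3 new (t, o, r)
  "soluvi" → prefix "so" already present; 4 new (l, u, v, i)
  "sogal" → prefix "so" already present; 3 new (g, a, l)
  "pator" → 5 new (p, a, t, o, r)
  "sarpa" → prefix "s" already present; 4 new (a, r, p, a)
  "sogalgal" → prefix "sogal" already present; 3 new (g, a, l)
  "sotavi" → prefix "sota" already present; 2 new (v, i)
  "sovi" → prefix "so" already present; 2 new (v, i)
  "sofendor" → prefix "sofen" already present; 3 new (d, o, r)
Total nodes = 8 + 8 + 7 + 2 + 7 + 3 + 4 + 3 + 5 + 4 + 3 + 2 + 2 + 3 = 61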